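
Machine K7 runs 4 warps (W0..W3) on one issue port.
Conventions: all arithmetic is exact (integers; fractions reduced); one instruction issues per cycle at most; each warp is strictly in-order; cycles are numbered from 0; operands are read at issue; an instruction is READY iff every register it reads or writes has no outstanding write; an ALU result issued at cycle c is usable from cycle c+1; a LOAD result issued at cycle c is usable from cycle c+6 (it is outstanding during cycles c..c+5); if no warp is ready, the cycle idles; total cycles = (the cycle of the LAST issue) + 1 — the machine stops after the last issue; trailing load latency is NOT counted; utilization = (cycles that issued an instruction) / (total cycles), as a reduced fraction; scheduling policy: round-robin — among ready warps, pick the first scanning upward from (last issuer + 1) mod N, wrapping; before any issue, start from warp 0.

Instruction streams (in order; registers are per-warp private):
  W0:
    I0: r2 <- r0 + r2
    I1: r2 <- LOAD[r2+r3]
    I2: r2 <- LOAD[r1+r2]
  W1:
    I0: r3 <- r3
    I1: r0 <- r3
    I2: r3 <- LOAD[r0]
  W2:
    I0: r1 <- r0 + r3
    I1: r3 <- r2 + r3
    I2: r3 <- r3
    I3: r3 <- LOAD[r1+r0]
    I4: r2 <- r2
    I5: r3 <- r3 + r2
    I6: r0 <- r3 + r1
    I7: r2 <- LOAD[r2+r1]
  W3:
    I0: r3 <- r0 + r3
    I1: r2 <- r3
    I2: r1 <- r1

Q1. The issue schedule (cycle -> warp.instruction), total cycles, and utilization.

cycle 0: W0.I0
cycle 1: W1.I0
cycle 2: W2.I0
cycle 3: W3.I0
cycle 4: W0.I1
cycle 5: W1.I1
cycle 6: W2.I1
cycle 7: W3.I1
cycle 8: W1.I2
cycle 9: W2.I2
cycle 10: W3.I2
cycle 11: W0.I2
cycle 12: W2.I3
cycle 13: W2.I4
cycle 14: idle
cycle 15: idle
cycle 16: idle
cycle 17: idle
cycle 18: W2.I5
cycle 19: W2.I6
cycle 20: W2.I7

Answer: 21 cycles, utilization 17/21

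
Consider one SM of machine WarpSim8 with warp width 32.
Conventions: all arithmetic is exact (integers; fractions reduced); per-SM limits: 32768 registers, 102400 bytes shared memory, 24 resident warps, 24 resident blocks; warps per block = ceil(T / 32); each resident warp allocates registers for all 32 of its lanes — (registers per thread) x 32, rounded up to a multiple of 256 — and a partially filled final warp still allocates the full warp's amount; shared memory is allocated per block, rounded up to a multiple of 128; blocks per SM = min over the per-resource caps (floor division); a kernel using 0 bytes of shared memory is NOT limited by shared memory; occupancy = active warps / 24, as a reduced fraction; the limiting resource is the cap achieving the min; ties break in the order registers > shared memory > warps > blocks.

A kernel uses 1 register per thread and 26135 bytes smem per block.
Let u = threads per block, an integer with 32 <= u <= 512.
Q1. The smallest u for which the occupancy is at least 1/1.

Answer: u = 225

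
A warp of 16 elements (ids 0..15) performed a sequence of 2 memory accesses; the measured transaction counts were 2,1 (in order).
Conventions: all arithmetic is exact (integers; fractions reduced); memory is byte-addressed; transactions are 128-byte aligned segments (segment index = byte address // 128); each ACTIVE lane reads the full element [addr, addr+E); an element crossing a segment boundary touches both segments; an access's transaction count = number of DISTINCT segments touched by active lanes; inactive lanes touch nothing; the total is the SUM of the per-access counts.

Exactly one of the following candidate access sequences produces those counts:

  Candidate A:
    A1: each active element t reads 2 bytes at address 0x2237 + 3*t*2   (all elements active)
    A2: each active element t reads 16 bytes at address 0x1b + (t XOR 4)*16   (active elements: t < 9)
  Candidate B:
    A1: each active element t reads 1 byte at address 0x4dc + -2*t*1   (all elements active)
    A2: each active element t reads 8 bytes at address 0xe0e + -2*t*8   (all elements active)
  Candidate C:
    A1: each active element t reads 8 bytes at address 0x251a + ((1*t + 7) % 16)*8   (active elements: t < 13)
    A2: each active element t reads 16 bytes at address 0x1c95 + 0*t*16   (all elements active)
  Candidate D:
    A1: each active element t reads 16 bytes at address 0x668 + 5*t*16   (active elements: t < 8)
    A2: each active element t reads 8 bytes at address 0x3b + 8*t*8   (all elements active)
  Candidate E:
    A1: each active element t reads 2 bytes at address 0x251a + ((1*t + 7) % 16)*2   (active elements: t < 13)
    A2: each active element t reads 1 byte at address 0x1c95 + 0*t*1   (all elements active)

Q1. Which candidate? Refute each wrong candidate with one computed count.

A: A2 gives 2 transactions, not 1
B: A1 gives 1 transaction, not 2
D: A1 gives 6 transactions, not 2
E: A1 gives 1 transaction, not 2
C: all counts match (2,1)

Answer: C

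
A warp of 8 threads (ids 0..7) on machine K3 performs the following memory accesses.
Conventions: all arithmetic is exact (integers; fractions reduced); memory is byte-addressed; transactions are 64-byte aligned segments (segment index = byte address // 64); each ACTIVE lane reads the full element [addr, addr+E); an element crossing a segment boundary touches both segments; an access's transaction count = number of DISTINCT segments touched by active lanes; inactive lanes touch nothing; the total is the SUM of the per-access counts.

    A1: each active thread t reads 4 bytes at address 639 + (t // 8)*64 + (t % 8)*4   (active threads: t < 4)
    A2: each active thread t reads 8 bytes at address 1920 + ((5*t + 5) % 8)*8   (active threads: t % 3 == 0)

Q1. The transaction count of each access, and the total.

A1: 2 transactions
A2: 1 transaction

Answer: 2,1; total 3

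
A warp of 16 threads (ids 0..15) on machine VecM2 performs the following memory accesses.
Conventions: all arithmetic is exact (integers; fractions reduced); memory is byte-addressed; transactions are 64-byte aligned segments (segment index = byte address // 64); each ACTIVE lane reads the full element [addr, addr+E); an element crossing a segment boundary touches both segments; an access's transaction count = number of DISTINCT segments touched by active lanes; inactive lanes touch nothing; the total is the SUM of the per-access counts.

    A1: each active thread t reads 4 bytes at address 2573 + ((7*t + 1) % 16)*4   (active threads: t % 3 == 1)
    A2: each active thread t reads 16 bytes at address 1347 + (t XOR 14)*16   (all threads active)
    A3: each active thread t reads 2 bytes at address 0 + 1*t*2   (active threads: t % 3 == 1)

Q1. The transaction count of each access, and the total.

A1: 2 transactions
A2: 5 transactions
A3: 1 transaction

Answer: 2,5,1; total 8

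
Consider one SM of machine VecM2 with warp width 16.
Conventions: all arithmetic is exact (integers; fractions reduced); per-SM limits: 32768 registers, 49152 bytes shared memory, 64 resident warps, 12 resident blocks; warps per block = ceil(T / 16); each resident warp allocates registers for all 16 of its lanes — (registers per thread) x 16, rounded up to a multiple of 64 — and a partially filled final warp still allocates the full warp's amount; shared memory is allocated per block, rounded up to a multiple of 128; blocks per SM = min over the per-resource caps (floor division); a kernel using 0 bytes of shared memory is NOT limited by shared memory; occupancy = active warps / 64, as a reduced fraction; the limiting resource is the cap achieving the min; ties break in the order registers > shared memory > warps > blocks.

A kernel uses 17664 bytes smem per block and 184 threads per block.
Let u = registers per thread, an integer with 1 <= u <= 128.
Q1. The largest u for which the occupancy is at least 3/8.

Answer: u = 84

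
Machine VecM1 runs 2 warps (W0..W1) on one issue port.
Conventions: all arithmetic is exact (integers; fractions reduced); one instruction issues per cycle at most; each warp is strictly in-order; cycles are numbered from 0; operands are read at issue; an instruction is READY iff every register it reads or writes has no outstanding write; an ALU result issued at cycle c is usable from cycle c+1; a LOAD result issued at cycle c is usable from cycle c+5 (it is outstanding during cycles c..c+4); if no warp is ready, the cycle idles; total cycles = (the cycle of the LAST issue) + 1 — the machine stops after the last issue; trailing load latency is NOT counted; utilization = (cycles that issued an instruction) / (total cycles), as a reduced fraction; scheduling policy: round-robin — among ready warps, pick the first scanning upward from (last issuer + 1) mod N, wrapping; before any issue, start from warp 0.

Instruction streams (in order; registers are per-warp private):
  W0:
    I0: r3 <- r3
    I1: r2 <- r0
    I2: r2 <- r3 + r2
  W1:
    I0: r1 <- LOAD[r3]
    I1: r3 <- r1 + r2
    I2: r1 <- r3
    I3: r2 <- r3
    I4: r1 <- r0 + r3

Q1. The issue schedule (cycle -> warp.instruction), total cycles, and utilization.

cycle 0: W0.I0
cycle 1: W1.I0
cycle 2: W0.I1
cycle 3: W0.I2
cycle 4: idle
cycle 5: idle
cycle 6: W1.I1
cycle 7: W1.I2
cycle 8: W1.I3
cycle 9: W1.I4

Answer: 10 cycles, utilization 4/5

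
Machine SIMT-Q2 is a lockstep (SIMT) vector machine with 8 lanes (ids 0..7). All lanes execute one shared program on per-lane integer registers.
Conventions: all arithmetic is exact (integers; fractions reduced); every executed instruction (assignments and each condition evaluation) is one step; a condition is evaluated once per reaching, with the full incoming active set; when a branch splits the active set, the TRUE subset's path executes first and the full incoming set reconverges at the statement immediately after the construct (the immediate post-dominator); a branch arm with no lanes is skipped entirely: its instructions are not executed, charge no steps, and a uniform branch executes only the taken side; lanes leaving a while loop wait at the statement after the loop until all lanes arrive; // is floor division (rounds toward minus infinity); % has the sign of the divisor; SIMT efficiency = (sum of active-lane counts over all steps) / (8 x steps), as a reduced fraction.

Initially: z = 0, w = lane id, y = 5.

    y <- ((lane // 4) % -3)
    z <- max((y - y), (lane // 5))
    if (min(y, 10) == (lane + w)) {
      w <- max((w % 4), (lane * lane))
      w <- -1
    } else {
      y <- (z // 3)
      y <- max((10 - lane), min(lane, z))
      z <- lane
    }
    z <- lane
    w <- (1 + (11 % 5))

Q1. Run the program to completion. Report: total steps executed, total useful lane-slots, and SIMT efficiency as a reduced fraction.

Answer: 10 steps, 63 useful, 63/80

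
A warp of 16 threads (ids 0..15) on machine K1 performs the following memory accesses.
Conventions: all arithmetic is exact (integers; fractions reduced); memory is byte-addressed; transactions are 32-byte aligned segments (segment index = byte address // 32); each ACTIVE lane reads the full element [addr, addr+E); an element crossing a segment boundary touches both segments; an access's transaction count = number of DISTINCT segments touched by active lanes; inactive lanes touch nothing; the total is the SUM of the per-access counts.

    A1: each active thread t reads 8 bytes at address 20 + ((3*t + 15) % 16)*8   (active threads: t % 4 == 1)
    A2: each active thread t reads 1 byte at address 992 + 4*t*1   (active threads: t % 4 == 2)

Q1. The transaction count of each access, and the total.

A1: 4 transactions
A2: 2 transactions

Answer: 4,2; total 6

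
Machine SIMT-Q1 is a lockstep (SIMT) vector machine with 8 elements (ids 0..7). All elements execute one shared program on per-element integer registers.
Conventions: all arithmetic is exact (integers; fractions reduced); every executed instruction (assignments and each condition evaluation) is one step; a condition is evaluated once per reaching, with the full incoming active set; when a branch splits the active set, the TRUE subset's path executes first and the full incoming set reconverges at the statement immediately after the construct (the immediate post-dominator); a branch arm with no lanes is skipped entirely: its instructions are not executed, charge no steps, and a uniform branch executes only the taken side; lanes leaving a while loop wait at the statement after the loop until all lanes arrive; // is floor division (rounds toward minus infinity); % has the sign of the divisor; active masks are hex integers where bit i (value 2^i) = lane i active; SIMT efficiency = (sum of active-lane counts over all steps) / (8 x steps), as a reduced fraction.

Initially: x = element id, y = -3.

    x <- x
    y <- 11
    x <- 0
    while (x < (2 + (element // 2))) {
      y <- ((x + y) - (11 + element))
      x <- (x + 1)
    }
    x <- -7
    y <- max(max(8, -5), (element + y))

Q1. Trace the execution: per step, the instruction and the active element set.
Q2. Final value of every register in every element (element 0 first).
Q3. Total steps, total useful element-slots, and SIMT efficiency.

step 0: x <- x                       0xff
step 1: y <- 11                      0xff
step 2: x <- 0                       0xff
step 3: eval (x < (2 + (element // 2))) 0xff
step 4: y <- ((x + y) - (11 + element)) 0xff
step 5: x <- (x + 1)                 0xff
step 6: eval (x < (2 + (element // 2))) 0xff
step 7: y <- ((x + y) - (11 + element)) 0xff
step 8: x <- (x + 1)                 0xff
step 9: eval (x < (2 + (element // 2))) 0xff
step 10: y <- ((x + y) - (11 + element)) 0xfc
step 11: x <- (x + 1)                 0xfc
step 12: eval (x < (2 + (element // 2))) 0xfc
step 13: y <- ((x + y) - (11 + element)) 0xf0
step 14: x <- (x + 1)                 0xf0
step 15: eval (x < (2 + (element // 2))) 0xf0
step 16: y <- ((x + y) - (11 + element)) 0xc0
step 17: x <- (x + 1)                 0xc0
step 18: eval (x < (2 + (element // 2))) 0xc0
step 19: x <- -7                      0xff
step 20: y <- max(max(8, -5), (element + y)) 0xff

Answer: 21 steps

x: -7,-7,-7,-7,-7,-7,-7,-7
y: 8,8,8,8,8,8,8,8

steps = 21; useful = 132; efficiency = 132/168 = 11/14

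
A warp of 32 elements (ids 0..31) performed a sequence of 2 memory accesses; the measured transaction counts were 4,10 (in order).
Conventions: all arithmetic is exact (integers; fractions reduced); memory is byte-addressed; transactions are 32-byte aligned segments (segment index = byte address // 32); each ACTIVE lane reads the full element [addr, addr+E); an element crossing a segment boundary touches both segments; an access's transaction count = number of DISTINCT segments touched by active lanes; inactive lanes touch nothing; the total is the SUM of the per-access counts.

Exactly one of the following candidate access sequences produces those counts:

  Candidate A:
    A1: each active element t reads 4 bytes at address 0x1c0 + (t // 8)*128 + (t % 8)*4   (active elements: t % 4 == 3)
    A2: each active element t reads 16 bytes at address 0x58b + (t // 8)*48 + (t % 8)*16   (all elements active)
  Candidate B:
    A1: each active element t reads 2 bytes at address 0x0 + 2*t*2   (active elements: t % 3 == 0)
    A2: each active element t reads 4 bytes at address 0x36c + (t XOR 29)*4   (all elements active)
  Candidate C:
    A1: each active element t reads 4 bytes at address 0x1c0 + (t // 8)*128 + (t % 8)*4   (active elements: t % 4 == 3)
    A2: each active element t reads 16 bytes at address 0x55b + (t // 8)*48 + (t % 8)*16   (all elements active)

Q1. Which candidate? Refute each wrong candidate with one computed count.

A: A2 gives 9 transactions, not 10
B: A2 gives 5 transactions, not 10
C: all counts match (4,10)

Answer: C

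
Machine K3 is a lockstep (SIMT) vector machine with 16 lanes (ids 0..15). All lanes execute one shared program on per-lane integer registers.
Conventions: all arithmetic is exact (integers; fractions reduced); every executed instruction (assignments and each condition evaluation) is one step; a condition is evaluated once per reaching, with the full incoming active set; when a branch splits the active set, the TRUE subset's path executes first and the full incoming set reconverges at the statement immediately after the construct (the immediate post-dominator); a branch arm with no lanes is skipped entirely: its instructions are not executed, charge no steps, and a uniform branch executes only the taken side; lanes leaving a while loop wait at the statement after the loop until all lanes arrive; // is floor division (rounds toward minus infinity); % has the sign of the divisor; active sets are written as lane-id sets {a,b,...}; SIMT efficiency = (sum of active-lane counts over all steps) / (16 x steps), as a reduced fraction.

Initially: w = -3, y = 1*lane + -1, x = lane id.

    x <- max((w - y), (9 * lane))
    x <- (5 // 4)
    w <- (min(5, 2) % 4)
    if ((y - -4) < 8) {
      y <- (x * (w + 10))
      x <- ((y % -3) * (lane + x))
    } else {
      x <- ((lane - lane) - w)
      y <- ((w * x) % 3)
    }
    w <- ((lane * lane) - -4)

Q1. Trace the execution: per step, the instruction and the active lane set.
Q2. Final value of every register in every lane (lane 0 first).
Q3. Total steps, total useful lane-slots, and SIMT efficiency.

step 0: x <- max((w - y), (9 * lane)) {0,1,2,3,4,5,6,7,8,9,10,11,12,13,14,15}
step 1: x <- (5 // 4)                {0,1,2,3,4,5,6,7,8,9,10,11,12,13,14,15}
step 2: w <- (min(5, 2) % 4)         {0,1,2,3,4,5,6,7,8,9,10,11,12,13,14,15}
step 3: eval ((y - -4) < 8)          {0,1,2,3,4,5,6,7,8,9,10,11,12,13,14,15}
step 4: y <- (x * (w + 10))          {0,1,2,3,4}
step 5: x <- ((y % -3) * (lane + x)) {0,1,2,3,4}
step 6: x <- ((lane - lane) - w)     {5,6,7,8,9,10,11,12,13,14,15}
step 7: y <- ((w * x) % 3)           {5,6,7,8,9,10,11,12,13,14,15}
step 8: w <- ((lane * lane) - -4)    {0,1,2,3,4,5,6,7,8,9,10,11,12,13,14,15}

Answer: 9 steps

w: 4,5,8,13,20,29,40,53,68,85,104,125,148,173,200,229
y: 12,12,12,12,12,2,2,2,2,2,2,2,2,2,2,2
x: 0,0,0,0,0,-2,-2,-2,-2,-2,-2,-2,-2,-2,-2,-2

steps = 9; useful = 112; efficiency = 112/144 = 7/9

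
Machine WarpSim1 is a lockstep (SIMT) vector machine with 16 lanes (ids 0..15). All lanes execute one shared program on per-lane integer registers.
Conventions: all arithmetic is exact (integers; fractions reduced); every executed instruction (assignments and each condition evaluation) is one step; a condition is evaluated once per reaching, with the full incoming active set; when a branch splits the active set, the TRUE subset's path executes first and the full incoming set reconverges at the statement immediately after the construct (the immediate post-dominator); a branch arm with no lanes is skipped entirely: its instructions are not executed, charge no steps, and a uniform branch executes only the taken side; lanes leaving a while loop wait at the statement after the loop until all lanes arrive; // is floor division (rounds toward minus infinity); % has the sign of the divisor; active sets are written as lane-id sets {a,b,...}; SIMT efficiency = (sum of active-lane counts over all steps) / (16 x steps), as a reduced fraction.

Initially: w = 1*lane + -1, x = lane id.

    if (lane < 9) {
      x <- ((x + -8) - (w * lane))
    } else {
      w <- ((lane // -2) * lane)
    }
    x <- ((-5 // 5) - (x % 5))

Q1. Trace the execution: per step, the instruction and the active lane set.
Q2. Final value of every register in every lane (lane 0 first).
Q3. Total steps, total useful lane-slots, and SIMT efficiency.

step 0: eval (lane < 9)              {0,1,2,3,4,5,6,7,8,9,10,11,12,13,14,15}
step 1: x <- ((x + -8) - (w * lane)) {0,1,2,3,4,5,6,7,8}
step 2: w <- ((lane // -2) * lane)   {9,10,11,12,13,14,15}
step 3: x <- ((-5 // 5) - (x % 5))   {0,1,2,3,4,5,6,7,8,9,10,11,12,13,14,15}

Answer: 4 steps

w: -1,0,1,2,3,4,5,6,7,-45,-50,-66,-72,-91,-98,-120
x: -3,-4,-3,-5,-5,-3,-4,-3,-5,-5,-1,-2,-3,-4,-5,-1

steps = 4; useful = 48; efficiency = 48/64 = 3/4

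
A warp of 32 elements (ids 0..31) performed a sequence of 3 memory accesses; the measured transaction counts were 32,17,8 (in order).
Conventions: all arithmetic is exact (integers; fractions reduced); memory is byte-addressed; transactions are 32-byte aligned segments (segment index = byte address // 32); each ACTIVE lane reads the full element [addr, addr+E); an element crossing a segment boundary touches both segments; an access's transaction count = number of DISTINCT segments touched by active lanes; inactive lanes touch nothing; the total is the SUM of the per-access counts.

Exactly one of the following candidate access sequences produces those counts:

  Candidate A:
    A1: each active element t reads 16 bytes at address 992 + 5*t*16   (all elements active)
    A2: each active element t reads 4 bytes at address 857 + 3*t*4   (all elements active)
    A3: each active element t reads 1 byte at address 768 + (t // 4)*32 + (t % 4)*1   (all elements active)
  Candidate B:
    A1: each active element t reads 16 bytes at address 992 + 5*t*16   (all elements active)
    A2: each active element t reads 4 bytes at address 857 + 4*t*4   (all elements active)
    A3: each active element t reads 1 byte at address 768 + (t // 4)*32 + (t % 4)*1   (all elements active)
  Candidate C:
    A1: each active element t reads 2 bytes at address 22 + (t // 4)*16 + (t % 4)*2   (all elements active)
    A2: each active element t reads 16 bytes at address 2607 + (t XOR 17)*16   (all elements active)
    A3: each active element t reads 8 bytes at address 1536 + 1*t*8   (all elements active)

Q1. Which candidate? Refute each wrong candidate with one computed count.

A: A2 gives 13 transactions, not 17
C: A1 gives 5 transactions, not 32
B: all counts match (32,17,8)

Answer: B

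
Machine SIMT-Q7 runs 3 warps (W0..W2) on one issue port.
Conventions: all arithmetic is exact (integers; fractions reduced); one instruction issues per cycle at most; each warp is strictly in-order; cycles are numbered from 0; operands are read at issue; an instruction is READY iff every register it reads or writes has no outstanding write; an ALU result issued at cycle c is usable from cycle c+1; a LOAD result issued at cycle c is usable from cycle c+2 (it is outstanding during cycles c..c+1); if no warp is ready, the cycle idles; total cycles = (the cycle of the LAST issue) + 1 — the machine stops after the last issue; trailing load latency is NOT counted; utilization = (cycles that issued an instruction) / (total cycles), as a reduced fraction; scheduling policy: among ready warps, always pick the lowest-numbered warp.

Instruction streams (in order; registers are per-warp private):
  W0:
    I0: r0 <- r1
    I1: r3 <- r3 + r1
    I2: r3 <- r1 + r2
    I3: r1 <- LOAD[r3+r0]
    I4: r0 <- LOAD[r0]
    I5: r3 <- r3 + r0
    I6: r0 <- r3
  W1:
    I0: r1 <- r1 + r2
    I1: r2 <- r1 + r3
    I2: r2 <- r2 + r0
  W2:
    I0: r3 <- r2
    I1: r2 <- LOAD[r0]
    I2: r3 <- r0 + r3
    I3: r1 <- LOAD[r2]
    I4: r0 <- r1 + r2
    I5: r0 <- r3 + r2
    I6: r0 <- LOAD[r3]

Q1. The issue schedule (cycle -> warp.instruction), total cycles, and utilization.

cycle 0: W0.I0
cycle 1: W0.I1
cycle 2: W0.I2
cycle 3: W0.I3
cycle 4: W0.I4
cycle 5: W1.I0
cycle 6: W0.I5
cycle 7: W0.I6
cycle 8: W1.I1
cycle 9: W1.I2
cycle 10: W2.I0
cycle 11: W2.I1
cycle 12: W2.I2
cycle 13: W2.I3
cycle 14: idle
cycle 15: W2.I4
cycle 16: W2.I5
cycle 17: W2.I6

Answer: 18 cycles, utilization 17/18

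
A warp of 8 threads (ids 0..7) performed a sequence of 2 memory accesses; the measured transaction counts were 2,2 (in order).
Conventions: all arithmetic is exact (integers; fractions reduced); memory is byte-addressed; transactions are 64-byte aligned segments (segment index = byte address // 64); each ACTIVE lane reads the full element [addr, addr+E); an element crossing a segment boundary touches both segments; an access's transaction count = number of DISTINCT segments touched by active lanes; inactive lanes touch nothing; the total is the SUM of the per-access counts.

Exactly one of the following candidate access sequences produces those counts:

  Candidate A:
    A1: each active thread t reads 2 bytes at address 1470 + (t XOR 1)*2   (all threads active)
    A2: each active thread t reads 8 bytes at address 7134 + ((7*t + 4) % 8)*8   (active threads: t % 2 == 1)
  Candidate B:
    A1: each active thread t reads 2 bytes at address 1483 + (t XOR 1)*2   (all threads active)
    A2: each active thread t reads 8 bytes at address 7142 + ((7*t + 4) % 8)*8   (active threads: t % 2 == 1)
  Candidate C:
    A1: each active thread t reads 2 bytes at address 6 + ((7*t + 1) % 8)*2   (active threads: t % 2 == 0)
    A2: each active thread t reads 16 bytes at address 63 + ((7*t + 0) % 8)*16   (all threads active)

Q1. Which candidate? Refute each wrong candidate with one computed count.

B: A1 gives 1 transaction, not 2
C: A1 gives 1 transaction, not 2
A: all counts match (2,2)

Answer: A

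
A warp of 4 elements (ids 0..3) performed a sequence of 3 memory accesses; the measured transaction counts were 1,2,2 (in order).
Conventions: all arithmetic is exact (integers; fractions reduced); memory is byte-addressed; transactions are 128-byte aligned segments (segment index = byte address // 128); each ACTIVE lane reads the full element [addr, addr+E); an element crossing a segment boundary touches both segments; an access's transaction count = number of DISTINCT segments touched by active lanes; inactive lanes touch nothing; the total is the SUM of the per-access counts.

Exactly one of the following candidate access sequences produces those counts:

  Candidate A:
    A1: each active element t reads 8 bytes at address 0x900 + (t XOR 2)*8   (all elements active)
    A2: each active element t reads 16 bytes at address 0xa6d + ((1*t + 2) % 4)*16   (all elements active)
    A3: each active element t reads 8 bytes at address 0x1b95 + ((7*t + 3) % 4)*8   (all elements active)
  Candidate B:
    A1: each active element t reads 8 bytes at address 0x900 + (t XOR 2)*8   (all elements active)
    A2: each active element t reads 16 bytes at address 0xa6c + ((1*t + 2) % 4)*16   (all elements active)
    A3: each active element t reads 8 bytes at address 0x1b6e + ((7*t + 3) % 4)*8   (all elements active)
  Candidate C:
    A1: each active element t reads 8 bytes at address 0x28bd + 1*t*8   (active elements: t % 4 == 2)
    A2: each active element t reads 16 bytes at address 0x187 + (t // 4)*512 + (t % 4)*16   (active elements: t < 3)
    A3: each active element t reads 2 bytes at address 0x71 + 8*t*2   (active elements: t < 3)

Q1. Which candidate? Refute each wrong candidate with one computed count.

A: A3 gives 1 transaction, not 2
C: A2 gives 1 transaction, not 2
B: all counts match (1,2,2)

Answer: B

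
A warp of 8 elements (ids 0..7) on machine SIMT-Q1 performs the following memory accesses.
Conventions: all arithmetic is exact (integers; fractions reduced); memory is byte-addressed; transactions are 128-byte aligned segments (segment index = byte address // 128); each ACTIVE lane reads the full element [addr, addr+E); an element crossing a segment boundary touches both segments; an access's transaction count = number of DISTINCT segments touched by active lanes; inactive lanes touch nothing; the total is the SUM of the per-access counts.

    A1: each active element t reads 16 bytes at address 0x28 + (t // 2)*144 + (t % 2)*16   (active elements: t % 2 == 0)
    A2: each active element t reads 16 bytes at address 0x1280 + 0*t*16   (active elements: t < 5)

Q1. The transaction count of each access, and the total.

A1: 4 transactions
A2: 1 transaction

Answer: 4,1; total 5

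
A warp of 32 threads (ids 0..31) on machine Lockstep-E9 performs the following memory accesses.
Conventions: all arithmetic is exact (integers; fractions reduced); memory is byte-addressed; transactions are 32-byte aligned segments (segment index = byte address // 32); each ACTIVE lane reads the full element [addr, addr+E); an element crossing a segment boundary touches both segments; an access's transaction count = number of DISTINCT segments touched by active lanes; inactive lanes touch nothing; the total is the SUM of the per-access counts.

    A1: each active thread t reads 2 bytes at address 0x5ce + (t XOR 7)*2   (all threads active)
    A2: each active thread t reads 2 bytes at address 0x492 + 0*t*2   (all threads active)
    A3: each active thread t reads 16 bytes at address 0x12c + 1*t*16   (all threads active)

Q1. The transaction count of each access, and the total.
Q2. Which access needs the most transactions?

A1: 3 transactions
A2: 1 transaction
A3: 17 transactions

Answer: 3,1,17; total 21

Answer: A3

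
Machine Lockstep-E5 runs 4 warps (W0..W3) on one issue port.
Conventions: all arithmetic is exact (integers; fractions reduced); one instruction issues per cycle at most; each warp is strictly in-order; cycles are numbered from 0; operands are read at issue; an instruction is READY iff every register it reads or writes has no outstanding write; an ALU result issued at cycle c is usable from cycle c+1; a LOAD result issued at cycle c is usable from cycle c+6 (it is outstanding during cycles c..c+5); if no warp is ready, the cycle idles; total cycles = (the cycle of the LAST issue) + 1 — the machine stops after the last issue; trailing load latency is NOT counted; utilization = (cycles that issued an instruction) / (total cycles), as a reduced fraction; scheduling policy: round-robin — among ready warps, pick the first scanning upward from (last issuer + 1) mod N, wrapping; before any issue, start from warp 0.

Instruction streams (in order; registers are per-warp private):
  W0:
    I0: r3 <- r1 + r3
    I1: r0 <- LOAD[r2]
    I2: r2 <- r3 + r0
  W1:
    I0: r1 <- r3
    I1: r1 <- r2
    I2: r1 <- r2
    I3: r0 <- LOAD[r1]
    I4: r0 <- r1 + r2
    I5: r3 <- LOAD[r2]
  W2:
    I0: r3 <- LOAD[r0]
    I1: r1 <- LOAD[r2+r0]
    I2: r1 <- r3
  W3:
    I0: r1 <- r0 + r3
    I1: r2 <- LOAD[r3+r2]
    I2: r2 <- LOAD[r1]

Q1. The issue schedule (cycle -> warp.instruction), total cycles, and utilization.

cycle 0: W0.I0
cycle 1: W1.I0
cycle 2: W2.I0
cycle 3: W3.I0
cycle 4: W0.I1
cycle 5: W1.I1
cycle 6: W2.I1
cycle 7: W3.I1
cycle 8: W1.I2
cycle 9: W1.I3
cycle 10: W0.I2
cycle 11: idle
cycle 12: W2.I2
cycle 13: W3.I2
cycle 14: idle
cycle 15: W1.I4
cycle 16: W1.I5

Answer: 17 cycles, utilization 15/17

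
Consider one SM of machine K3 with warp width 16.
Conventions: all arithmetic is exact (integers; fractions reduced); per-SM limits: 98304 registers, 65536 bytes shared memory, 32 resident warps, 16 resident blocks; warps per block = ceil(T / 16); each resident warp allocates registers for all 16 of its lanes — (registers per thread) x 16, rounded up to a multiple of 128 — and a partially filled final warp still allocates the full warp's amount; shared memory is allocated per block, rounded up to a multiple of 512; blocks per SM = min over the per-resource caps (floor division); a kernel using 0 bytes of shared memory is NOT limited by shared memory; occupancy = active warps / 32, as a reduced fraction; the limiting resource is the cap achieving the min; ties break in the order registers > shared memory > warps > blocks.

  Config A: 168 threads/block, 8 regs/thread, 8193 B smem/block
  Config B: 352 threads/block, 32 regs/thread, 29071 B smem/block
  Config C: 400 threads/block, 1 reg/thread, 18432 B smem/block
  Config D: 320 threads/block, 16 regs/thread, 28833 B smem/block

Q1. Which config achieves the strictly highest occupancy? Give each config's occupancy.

occupancies: A 11/16, B 11/16, C 25/32, D 5/8

Answer: C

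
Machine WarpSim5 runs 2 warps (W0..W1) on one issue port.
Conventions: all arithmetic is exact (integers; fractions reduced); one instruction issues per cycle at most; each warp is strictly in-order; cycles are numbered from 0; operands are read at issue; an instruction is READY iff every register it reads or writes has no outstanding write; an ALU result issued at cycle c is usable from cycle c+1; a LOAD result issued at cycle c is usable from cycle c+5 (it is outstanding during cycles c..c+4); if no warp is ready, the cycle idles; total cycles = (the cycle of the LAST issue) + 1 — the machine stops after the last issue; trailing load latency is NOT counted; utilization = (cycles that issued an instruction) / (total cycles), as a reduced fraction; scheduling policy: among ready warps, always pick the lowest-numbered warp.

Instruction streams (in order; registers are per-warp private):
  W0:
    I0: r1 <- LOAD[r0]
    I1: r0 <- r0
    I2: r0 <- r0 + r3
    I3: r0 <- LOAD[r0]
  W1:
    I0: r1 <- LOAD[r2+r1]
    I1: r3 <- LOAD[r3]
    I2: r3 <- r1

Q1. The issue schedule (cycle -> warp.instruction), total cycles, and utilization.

cycle 0: W0.I0
cycle 1: W0.I1
cycle 2: W0.I2
cycle 3: W0.I3
cycle 4: W1.I0
cycle 5: W1.I1
cycle 6: idle
cycle 7: idle
cycle 8: idle
cycle 9: idle
cycle 10: W1.I2

Answer: 11 cycles, utilization 7/11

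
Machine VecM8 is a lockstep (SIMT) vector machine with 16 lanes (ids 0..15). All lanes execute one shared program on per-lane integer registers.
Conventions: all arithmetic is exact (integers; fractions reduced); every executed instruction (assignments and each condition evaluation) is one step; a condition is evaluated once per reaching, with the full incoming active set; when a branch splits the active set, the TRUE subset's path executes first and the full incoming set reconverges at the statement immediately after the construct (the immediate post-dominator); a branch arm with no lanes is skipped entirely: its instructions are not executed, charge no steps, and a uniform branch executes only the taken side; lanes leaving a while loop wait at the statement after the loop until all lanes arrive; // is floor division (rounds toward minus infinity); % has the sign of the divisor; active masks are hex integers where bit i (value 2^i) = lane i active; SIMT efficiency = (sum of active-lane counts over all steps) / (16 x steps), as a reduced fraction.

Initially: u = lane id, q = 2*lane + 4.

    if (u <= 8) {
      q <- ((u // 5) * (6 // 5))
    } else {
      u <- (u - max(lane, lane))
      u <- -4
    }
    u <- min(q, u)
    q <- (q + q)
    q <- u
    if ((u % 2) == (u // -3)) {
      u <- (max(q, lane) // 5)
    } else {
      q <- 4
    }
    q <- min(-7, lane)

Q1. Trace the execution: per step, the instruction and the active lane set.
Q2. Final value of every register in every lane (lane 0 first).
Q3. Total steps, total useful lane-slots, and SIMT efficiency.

step 0: eval (u <= 8)                0xffff
step 1: q <- ((u // 5) * (6 // 5))   0x01ff
step 2: u <- (u - max(lane, lane))   0xfe00
step 3: u <- -4                      0xfe00
step 4: u <- min(q, u)               0xffff
step 5: q <- (q + q)                 0xffff
step 6: q <- u                       0xffff
step 7: eval ((u % 2) == (u // -3))  0xffff
step 8: u <- (max(q, lane) // 5)     0x001f
step 9: q <- 4                       0xffe0
step 10: q <- min(-7, lane)           0xffff

Answer: 11 steps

u: 0,0,0,0,0,1,1,1,1,-4,-4,-4,-4,-4,-4,-4
q: -7,-7,-7,-7,-7,-7,-7,-7,-7,-7,-7,-7,-7,-7,-7,-7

steps = 11; useful = 135; efficiency = 135/176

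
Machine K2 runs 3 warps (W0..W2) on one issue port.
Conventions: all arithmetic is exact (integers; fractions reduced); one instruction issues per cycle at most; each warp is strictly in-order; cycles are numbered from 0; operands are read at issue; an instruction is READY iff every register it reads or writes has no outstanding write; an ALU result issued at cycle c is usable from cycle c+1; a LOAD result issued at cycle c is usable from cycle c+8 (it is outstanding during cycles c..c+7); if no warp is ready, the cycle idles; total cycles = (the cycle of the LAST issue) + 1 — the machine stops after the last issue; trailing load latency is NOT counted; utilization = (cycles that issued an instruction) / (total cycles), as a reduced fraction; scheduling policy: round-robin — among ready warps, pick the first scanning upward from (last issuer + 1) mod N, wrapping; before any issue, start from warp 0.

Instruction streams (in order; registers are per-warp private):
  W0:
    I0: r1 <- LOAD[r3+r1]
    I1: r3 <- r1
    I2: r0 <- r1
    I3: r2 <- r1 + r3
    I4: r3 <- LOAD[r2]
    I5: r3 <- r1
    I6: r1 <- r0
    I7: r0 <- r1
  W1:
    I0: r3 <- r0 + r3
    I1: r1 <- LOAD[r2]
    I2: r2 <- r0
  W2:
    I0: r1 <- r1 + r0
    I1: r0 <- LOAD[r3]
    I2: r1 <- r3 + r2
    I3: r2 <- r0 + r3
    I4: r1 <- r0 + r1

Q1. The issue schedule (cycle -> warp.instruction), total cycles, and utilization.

cycle 0: W0.I0
cycle 1: W1.I0
cycle 2: W2.I0
cycle 3: W1.I1
cycle 4: W2.I1
cycle 5: W1.I2
cycle 6: W2.I2
cycle 7: idle
cycle 8: W0.I1
cycle 9: W0.I2
cycle 10: W0.I3
cycle 11: W0.I4
cycle 12: W2.I3
cycle 13: W2.I4
cycle 14: idle
cycle 15: idle
cycle 16: idle
cycle 17: idle
cycle 18: idle
cycle 19: W0.I5
cycle 20: W0.I6
cycle 21: W0.I7

Answer: 22 cycles, utilization 8/11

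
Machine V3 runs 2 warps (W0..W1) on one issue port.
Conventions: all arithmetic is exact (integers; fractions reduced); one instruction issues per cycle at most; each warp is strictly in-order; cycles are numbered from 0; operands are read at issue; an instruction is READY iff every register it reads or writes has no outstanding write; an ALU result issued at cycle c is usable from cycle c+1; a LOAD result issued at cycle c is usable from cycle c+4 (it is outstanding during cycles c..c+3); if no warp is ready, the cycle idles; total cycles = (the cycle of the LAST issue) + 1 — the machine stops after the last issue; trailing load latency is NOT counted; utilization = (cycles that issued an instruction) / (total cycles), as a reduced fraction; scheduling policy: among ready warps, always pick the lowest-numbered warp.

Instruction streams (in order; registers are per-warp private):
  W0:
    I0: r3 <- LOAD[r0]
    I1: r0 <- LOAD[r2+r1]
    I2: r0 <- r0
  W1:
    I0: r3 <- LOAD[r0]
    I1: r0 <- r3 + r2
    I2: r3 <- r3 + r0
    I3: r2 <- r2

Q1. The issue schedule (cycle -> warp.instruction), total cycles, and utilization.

cycle 0: W0.I0
cycle 1: W0.I1
cycle 2: W1.I0
cycle 3: idle
cycle 4: idle
cycle 5: W0.I2
cycle 6: W1.I1
cycle 7: W1.I2
cycle 8: W1.I3

Answer: 9 cycles, utilization 7/9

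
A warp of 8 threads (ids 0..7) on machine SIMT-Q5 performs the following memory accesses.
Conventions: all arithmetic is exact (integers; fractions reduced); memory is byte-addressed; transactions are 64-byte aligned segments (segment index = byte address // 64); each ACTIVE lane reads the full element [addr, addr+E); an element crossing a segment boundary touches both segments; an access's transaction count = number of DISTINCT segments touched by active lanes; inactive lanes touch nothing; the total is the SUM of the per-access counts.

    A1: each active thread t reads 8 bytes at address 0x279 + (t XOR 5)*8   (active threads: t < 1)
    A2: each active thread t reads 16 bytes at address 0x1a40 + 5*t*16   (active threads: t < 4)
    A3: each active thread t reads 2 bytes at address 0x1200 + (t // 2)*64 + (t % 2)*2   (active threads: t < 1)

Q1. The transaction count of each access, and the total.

A1: 1 transaction
A2: 4 transactions
A3: 1 transaction

Answer: 1,4,1; total 6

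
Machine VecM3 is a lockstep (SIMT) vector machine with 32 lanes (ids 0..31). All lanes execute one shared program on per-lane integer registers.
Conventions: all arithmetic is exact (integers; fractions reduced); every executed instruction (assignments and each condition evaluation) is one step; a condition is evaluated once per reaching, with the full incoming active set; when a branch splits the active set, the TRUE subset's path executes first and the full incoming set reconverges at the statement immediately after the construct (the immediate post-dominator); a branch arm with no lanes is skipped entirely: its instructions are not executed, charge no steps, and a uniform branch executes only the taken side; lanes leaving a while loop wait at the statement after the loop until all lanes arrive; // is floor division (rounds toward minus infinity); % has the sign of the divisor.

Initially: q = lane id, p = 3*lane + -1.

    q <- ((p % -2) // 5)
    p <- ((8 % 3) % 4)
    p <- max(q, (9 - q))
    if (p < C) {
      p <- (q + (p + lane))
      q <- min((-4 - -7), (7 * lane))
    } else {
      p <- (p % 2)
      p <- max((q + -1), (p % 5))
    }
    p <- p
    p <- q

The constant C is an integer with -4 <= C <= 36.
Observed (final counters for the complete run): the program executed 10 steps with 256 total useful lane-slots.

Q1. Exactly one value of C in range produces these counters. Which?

Answer: C = 10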